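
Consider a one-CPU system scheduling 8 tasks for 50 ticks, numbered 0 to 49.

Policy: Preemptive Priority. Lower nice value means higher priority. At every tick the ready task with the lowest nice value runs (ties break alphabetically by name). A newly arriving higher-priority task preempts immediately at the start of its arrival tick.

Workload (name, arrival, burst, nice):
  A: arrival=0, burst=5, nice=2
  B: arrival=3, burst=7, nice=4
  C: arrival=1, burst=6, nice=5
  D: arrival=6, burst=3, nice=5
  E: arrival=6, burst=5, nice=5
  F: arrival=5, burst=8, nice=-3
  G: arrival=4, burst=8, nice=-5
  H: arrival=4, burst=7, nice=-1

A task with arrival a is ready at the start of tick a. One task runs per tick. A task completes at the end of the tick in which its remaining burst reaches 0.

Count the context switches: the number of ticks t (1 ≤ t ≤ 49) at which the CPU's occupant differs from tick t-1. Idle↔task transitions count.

context switches = 9

t=0: ready={A} → run A
t=1: ready={A,C} → run A
t=2: ready={A,C} → run A
t=3: ready={A,B,C} → run A
t=4: ready={A,B,C,G,H} → run G
t=5: ready={A,B,C,F,G,H} → run G
t=6: ready={A,B,C,D,E,F,G,H} → run G
t=7: ready={A,B,C,D,E,F,G,H} → run G
t=8: ready={A,B,C,D,E,F,G,H} → run G
t=9: ready={A,B,C,D,E,F,G,H} → run G
t=10: ready={A,B,C,D,E,F,G,H} → run G
t=11: ready={A,B,C,D,E,F,G,H} → run G
t=12: ready={A,B,C,D,E,F,H} → run F
t=13: ready={A,B,C,D,E,F,H} → run F
t=14: ready={A,B,C,D,E,F,H} → run F
t=15: ready={A,B,C,D,E,F,H} → run F
t=16: ready={A,B,C,D,E,F,H} → run F
t=17: ready={A,B,C,D,E,F,H} → run F
t=18: ready={A,B,C,D,E,F,H} → run F
t=19: ready={A,B,C,D,E,F,H} → run F
t=20: ready={A,B,C,D,E,H} → run H
t=21: ready={A,B,C,D,E,H} → run H
t=22: ready={A,B,C,D,E,H} → run H
t=23: ready={A,B,C,D,E,H} → run H
t=24: ready={A,B,C,D,E,H} → run H
t=25: ready={A,B,C,D,E,H} → run H
t=26: ready={A,B,C,D,E,H} → run H
t=27: ready={A,B,C,D,E} → run A
t=28: ready={B,C,D,E} → run B
t=29: ready={B,C,D,E} → run B
t=30: ready={B,C,D,E} → run B
t=31: ready={B,C,D,E} → run B
t=32: ready={B,C,D,E} → run B
t=33: ready={B,C,D,E} → run B
t=34: ready={B,C,D,E} → run B
t=35: ready={C,D,E} → run C
t=36: ready={C,D,E} → run C
t=37: ready={C,D,E} → run C
t=38: ready={C,D,E} → run C
t=39: ready={C,D,E} → run C
t=40: ready={C,D,E} → run C
t=41: ready={D,E} → run D
t=42: ready={D,E} → run D
t=43: ready={D,E} → run D
t=44: ready={E} → run E
t=45: ready={E} → run E
t=46: ready={E} → run E
t=47: ready={E} → run E
t=48: ready={E} → run E
t=49: (idle)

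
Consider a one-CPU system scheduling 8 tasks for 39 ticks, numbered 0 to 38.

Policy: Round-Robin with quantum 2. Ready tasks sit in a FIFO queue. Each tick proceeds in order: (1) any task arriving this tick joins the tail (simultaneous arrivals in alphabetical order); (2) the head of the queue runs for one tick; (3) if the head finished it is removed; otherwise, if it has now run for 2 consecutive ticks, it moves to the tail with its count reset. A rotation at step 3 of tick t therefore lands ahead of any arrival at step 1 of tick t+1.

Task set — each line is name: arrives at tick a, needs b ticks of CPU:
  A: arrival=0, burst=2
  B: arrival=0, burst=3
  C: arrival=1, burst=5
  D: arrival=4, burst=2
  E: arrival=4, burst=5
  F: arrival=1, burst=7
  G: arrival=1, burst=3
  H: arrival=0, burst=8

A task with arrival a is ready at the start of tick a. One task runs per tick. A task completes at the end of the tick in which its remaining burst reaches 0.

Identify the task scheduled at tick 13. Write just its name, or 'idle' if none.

t=0: queue=[A,B,H] q_used=0 → run A
t=1: queue=[A,B,H,C,F,G] q_used=1 → run A
t=2: queue=[B,H,C,F,G] q_used=0 → run B
t=3: queue=[B,H,C,F,G] q_used=1 → run B
t=4: queue=[H,C,F,G,B,D,E] q_used=0 → run H
t=5: queue=[H,C,F,G,B,D,E] q_used=1 → run H
t=6: queue=[C,F,G,B,D,E,H] q_used=0 → run C
t=7: queue=[C,F,G,B,D,E,H] q_used=1 → run C
t=8: queue=[F,G,B,D,E,H,C] q_used=0 → run F
t=9: queue=[F,G,B,D,E,H,C] q_used=1 → run F
t=10: queue=[G,B,D,E,H,C,F] q_used=0 → run G
t=11: queue=[G,B,D,E,H,C,F] q_used=1 → run G
t=12: queue=[B,D,E,H,C,F,G] q_used=0 → run B
t=13: queue=[D,E,H,C,F,G] q_used=0 → run D
t=14: queue=[D,E,H,C,F,G] q_used=1 → run D
t=15: queue=[E,H,C,F,G] q_used=0 → run E
t=16: queue=[E,H,C,F,G] q_used=1 → run E
t=17: queue=[H,C,F,G,E] q_used=0 → run H
t=18: queue=[H,C,F,G,E] q_used=1 → run H
t=19: queue=[C,F,G,E,H] q_used=0 → run C
t=20: queue=[C,F,G,E,H] q_used=1 → run C
t=21: queue=[F,G,E,H,C] q_used=0 → run F
t=22: queue=[F,G,E,H,C] q_used=1 → run F
t=23: queue=[G,E,H,C,F] q_used=0 → run G
t=24: queue=[E,H,C,F] q_used=0 → run E
t=25: queue=[E,H,C,F] q_used=1 → run E
t=26: queue=[H,C,F,E] q_used=0 → run H
t=27: queue=[H,C,F,E] q_used=1 → run H
t=28: queue=[C,F,E,H] q_used=0 → run C
t=29: queue=[F,E,H] q_used=0 → run F
t=30: queue=[F,E,H] q_used=1 → run F
t=31: queue=[E,H,F] q_used=0 → run E
t=32: queue=[H,F] q_used=0 → run H
t=33: queue=[H,F] q_used=1 → run H
t=34: queue=[F] q_used=0 → run F
t=35: (idle)
t=36: (idle)
t=37: (idle)
t=38: (idle)

running at tick 13 = D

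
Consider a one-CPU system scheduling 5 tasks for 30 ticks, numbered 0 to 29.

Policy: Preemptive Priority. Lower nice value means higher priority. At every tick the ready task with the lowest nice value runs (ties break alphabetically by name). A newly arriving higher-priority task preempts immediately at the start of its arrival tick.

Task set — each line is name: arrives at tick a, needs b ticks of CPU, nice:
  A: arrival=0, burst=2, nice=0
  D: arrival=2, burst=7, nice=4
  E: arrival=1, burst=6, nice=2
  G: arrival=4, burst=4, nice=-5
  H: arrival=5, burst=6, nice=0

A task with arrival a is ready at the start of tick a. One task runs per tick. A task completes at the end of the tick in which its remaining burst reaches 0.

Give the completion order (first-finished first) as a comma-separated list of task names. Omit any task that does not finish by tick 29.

t=0: ready={A} → run A
t=1: ready={A,E} → run A
t=2: ready={D,E} → run E
t=3: ready={D,E} → run E
t=4: ready={D,E,G} → run G
t=5: ready={D,E,G,H} → run G
t=6: ready={D,E,G,H} → run G
t=7: ready={D,E,G,H} → run G
t=8: ready={D,E,H} → run H
t=9: ready={D,E,H} → run H
t=10: ready={D,E,H} → run H
t=11: ready={D,E,H} → run H
t=12: ready={D,E,H} → run H
t=13: ready={D,E,H} → run H
t=14: ready={D,E} → run E
t=15: ready={D,E} → run E
t=16: ready={D,E} → run E
t=17: ready={D,E} → run E
t=18: ready={D} → run D
t=19: ready={D} → run D
t=20: ready={D} → run D
t=21: ready={D} → run D
t=22: ready={D} → run D
t=23: ready={D} → run D
t=24: ready={D} → run D
t=25: (idle)
t=26: (idle)
t=27: (idle)
t=28: (idle)
t=29: (idle)

completion order = A, G, H, E, D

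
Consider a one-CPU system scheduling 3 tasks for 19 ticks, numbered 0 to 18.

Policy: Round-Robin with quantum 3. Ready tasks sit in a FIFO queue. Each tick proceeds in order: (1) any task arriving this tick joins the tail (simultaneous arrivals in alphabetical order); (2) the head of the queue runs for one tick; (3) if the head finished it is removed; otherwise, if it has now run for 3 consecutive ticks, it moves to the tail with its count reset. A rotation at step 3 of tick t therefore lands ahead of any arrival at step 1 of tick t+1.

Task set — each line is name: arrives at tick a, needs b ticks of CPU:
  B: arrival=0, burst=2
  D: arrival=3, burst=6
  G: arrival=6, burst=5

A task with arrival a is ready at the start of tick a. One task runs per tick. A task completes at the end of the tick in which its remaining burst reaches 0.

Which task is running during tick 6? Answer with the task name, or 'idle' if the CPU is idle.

t=0: queue=[B] q_used=0 → run B
t=1: queue=[B] q_used=1 → run B
t=2: (idle)
t=3: queue=[D] q_used=0 → run D
t=4: queue=[D] q_used=1 → run D
t=5: queue=[D] q_used=2 → run D
t=6: queue=[D,G] q_used=0 → run D
t=7: queue=[D,G] q_used=1 → run D
t=8: queue=[D,G] q_used=2 → run D
t=9: queue=[G] q_used=0 → run G
t=10: queue=[G] q_used=1 → run G
t=11: queue=[G] q_used=2 → run G
t=12: queue=[G] q_used=0 → run G
t=13: queue=[G] q_used=1 → run G
t=14: (idle)
t=15: (idle)
t=16: (idle)
t=17: (idle)
t=18: (idle)

running at tick 6 = D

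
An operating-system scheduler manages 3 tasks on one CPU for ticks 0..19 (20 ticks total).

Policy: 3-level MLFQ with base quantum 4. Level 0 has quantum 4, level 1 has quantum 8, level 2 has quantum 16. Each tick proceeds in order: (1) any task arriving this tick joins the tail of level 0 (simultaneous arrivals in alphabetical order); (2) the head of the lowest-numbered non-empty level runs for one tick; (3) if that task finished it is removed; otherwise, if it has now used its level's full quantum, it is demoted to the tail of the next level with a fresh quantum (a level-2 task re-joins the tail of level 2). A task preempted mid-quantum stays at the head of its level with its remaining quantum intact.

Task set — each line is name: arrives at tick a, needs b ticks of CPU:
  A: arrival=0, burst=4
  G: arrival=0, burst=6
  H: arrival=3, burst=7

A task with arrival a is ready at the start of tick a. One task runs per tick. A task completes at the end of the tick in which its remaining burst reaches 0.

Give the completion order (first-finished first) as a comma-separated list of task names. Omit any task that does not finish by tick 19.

t=0: L0/L1/L2 = AG/-/- → run A
t=1: L0/L1/L2 = AG/-/- → run A
t=2: L0/L1/L2 = AG/-/- → run A
t=3: L0/L1/L2 = AGH/-/- → run A
t=4: L0/L1/L2 = GH/-/- → run G
t=5: L0/L1/L2 = GH/-/- → run G
t=6: L0/L1/L2 = GH/-/- → run G
t=7: L0/L1/L2 = GH/-/- → run G
t=8: L0/L1/L2 = H/G/- → run H
t=9: L0/L1/L2 = H/G/- → run H
t=10: L0/L1/L2 = H/G/- → run H
t=11: L0/L1/L2 = H/G/- → run H
t=12: L0/L1/L2 = -/GH/- → run G
t=13: L0/L1/L2 = -/GH/- → run G
t=14: L0/L1/L2 = -/H/- → run H
t=15: L0/L1/L2 = -/H/- → run H
t=16: L0/L1/L2 = -/H/- → run H
t=17: (idle)
t=18: (idle)
t=19: (idle)

completion order = A, G, H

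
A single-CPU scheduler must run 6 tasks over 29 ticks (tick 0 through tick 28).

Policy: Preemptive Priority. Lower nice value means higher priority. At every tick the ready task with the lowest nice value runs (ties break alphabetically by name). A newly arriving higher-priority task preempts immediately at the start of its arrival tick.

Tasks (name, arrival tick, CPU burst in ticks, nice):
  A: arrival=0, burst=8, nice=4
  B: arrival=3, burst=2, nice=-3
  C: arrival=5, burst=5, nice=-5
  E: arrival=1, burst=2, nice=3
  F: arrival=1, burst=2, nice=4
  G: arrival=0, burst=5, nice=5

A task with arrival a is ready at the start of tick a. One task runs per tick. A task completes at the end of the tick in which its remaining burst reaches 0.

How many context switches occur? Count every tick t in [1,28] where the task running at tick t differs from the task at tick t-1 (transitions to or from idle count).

t=0: ready={A,G} → run A
t=1: ready={A,E,F,G} → run E
t=2: ready={A,E,F,G} → run E
t=3: ready={A,B,F,G} → run B
t=4: ready={A,B,F,G} → run B
t=5: ready={A,C,F,G} → run C
t=6: ready={A,C,F,G} → run C
t=7: ready={A,C,F,G} → run C
t=8: ready={A,C,F,G} → run C
t=9: ready={A,C,F,G} → run C
t=10: ready={A,F,G} → run A
t=11: ready={A,F,G} → run A
t=12: ready={A,F,G} → run A
t=13: ready={A,F,G} → run A
t=14: ready={A,F,G} → run A
t=15: ready={A,F,G} → run A
t=16: ready={A,F,G} → run A
t=17: ready={F,G} → run F
t=18: ready={F,G} → run F
t=19: ready={G} → run G
t=20: ready={G} → run G
t=21: ready={G} → run G
t=22: ready={G} → run G
t=23: ready={G} → run G
t=24: (idle)
t=25: (idle)
t=26: (idle)
t=27: (idle)
t=28: (idle)

context switches = 7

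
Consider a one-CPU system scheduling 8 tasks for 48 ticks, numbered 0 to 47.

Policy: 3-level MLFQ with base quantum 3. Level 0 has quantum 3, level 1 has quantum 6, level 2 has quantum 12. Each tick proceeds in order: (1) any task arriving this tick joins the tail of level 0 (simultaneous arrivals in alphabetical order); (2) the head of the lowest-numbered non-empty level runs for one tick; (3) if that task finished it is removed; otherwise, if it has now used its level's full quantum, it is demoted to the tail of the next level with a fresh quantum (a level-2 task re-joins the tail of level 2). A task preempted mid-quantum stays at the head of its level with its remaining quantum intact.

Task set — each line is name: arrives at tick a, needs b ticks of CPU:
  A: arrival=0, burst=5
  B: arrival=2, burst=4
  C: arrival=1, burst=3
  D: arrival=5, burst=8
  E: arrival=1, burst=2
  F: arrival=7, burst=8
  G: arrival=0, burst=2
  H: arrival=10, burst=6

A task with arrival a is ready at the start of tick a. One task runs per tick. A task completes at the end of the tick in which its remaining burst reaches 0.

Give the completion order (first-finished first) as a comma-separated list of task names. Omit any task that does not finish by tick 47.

t=0: L0/L1/L2 = AG/-/- → run A
t=1: L0/L1/L2 = AGCE/-/- → run A
t=2: L0/L1/L2 = AGCEB/-/- → run A
t=3: L0/L1/L2 = GCEB/A/- → run G
t=4: L0/L1/L2 = GCEB/A/- → run G
t=5: L0/L1/L2 = CEBD/A/- → run C
t=6: L0/L1/L2 = CEBD/A/- → run C
t=7: L0/L1/L2 = CEBDF/A/- → run C
t=8: L0/L1/L2 = EBDF/A/- → run E
t=9: L0/L1/L2 = EBDF/A/- → run E
t=10: L0/L1/L2 = BDFH/A/- → run B
t=11: L0/L1/L2 = BDFH/A/- → run B
t=12: L0/L1/L2 = BDFH/A/- → run B
t=13: L0/L1/L2 = DFH/AB/- → run D
t=14: L0/L1/L2 = DFH/AB/- → run D
t=15: L0/L1/L2 = DFH/AB/- → run D
t=16: L0/L1/L2 = FH/ABD/- → run F
t=17: L0/L1/L2 = FH/ABD/- → run F
t=18: L0/L1/L2 = FH/ABD/- → run F
t=19: L0/L1/L2 = H/ABDF/- → run H
t=20: L0/L1/L2 = H/ABDF/- → run H
t=21: L0/L1/L2 = H/ABDF/- → run H
t=22: L0/L1/L2 = -/ABDFH/- → run A
t=23: L0/L1/L2 = -/ABDFH/- → run A
t=24: L0/L1/L2 = -/BDFH/- → run B
t=25: L0/L1/L2 = -/DFH/- → run D
t=26: L0/L1/L2 = -/DFH/- → run D
t=27: L0/L1/L2 = -/DFH/- → run D
t=28: L0/L1/L2 = -/DFH/- → run D
t=29: L0/L1/L2 = -/DFH/- → run D
t=30: L0/L1/L2 = -/FH/- → run F
t=31: L0/L1/L2 = -/FH/- → run F
t=32: L0/L1/L2 = -/FH/- → run F
t=33: L0/L1/L2 = -/FH/- → run F
t=34: L0/L1/L2 = -/FH/- → run F
t=35: L0/L1/L2 = -/H/- → run H
t=36: L0/L1/L2 = -/H/- → run H
t=37: L0/L1/L2 = -/H/- → run H
t=38: (idle)
t=39: (idle)
t=40: (idle)
t=41: (idle)
t=42: (idle)
t=43: (idle)
t=44: (idle)
t=45: (idle)
t=46: (idle)
t=47: (idle)

completion order = G, C, E, A, B, D, F, H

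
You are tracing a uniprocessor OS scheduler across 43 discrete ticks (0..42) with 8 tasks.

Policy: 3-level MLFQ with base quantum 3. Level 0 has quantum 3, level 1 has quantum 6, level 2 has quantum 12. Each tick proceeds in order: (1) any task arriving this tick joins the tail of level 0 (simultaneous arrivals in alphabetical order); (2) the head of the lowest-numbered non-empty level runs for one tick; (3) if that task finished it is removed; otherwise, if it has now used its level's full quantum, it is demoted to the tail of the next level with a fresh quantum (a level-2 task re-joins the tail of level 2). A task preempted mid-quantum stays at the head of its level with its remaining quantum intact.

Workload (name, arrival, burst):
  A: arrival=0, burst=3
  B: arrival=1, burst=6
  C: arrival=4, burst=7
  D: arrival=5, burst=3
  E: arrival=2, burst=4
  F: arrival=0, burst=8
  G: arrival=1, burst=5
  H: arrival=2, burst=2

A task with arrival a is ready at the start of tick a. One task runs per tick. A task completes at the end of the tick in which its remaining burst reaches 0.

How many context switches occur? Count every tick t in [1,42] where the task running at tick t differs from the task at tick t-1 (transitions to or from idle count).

t=0: L0/L1/L2 = AF/-/- → run A
t=1: L0/L1/L2 = AFBG/-/- → run A
t=2: L0/L1/L2 = AFBGEH/-/- → run A
t=3: L0/L1/L2 = FBGEH/-/- → run F
t=4: L0/L1/L2 = FBGEHC/-/- → run F
t=5: L0/L1/L2 = FBGEHCD/-/- → run F
t=6: L0/L1/L2 = BGEHCD/F/- → run B
t=7: L0/L1/L2 = BGEHCD/F/- → run B
t=8: L0/L1/L2 = BGEHCD/F/- → run B
t=9: L0/L1/L2 = GEHCD/FB/- → run G
t=10: L0/L1/L2 = GEHCD/FB/- → run G
t=11: L0/L1/L2 = GEHCD/FB/- → run G
t=12: L0/L1/L2 = EHCD/FBG/- → run E
t=13: L0/L1/L2 = EHCD/FBG/- → run E
t=14: L0/L1/L2 = EHCD/FBG/- → run E
t=15: L0/L1/L2 = HCD/FBGE/- → run H
t=16: L0/L1/L2 = HCD/FBGE/- → run H
t=17: L0/L1/L2 = CD/FBGE/- → run C
t=18: L0/L1/L2 = CD/FBGE/- → run C
t=19: L0/L1/L2 = CD/FBGE/- → run C
t=20: L0/L1/L2 = D/FBGEC/- → run D
t=21: L0/L1/L2 = D/FBGEC/- → run D
t=22: L0/L1/L2 = D/FBGEC/- → run D
t=23: L0/L1/L2 = -/FBGEC/- → run F
t=24: L0/L1/L2 = -/FBGEC/- → run F
t=25: L0/L1/L2 = -/FBGEC/- → run F
t=26: L0/L1/L2 = -/FBGEC/- → run F
t=27: L0/L1/L2 = -/FBGEC/- → run F
t=28: L0/L1/L2 = -/BGEC/- → run B
t=29: L0/L1/L2 = -/BGEC/- → run B
t=30: L0/L1/L2 = -/BGEC/- → run B
t=31: L0/L1/L2 = -/GEC/- → run G
t=32: L0/L1/L2 = -/GEC/- → run G
t=33: L0/L1/L2 = -/EC/- → run E
t=34: L0/L1/L2 = -/C/- → run C
t=35: L0/L1/L2 = -/C/- → run C
t=36: L0/L1/L2 = -/C/- → run C
t=37: L0/L1/L2 = -/C/- → run C
t=38: (idle)
t=39: (idle)
t=40: (idle)
t=41: (idle)
t=42: (idle)

context switches = 13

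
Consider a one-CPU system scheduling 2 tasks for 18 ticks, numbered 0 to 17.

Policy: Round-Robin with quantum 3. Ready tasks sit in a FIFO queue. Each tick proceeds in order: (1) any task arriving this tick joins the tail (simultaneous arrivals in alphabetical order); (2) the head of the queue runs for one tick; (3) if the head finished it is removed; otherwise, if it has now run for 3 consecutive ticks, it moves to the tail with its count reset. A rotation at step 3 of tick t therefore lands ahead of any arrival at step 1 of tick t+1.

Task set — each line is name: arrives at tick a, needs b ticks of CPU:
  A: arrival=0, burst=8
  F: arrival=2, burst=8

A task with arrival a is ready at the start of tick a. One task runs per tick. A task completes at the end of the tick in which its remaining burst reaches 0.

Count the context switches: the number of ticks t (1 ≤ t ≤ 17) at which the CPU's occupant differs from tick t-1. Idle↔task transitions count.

t=0: queue=[A] q_used=0 → run A
t=1: queue=[A] q_used=1 → run A
t=2: queue=[A,F] q_used=2 → run A
t=3: queue=[F,A] q_used=0 → run F
t=4: queue=[F,A] q_used=1 → run F
t=5: queue=[F,A] q_used=2 → run F
t=6: queue=[A,F] q_used=0 → run A
t=7: queue=[A,F] q_used=1 → run A
t=8: queue=[A,F] q_used=2 → run A
t=9: queue=[F,A] q_used=0 → run F
t=10: queue=[F,A] q_used=1 → run F
t=11: queue=[F,A] q_used=2 → run F
t=12: queue=[A,F] q_used=0 → run A
t=13: queue=[A,F] q_used=1 → run A
t=14: queue=[F] q_used=0 → run F
t=15: queue=[F] q_used=1 → run F
t=16: (idle)
t=17: (idle)

context switches = 6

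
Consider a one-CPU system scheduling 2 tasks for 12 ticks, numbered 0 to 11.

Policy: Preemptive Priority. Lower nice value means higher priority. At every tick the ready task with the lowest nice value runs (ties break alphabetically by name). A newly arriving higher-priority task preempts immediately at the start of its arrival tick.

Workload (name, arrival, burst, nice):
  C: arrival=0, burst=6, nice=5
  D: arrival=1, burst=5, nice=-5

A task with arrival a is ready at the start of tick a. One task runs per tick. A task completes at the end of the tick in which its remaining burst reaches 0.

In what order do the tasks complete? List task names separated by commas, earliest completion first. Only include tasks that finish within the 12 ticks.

completion order = D, C

t=0: ready={C} → run C
t=1: ready={C,D} → run D
t=2: ready={C,D} → run D
t=3: ready={C,D} → run D
t=4: ready={C,D} → run D
t=5: ready={C,D} → run D
t=6: ready={C} → run C
t=7: ready={C} → run C
t=8: ready={C} → run C
t=9: ready={C} → run C
t=10: ready={C} → run C
t=11: (idle)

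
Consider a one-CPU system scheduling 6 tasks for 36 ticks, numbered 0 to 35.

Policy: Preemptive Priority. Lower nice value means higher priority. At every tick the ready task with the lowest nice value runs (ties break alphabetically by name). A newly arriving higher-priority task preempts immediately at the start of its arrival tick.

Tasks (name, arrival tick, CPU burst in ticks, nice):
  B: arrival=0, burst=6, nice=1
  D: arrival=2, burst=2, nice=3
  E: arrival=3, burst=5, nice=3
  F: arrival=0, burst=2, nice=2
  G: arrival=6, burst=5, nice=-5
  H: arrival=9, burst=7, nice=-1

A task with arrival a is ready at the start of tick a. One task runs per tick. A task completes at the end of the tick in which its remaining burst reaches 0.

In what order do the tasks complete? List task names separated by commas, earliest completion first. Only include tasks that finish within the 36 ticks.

completion order = B, G, H, F, D, E

t=0: ready={B,F} → run B
t=1: ready={B,F} → run B
t=2: ready={B,D,F} → run B
t=3: ready={B,D,E,F} → run B
t=4: ready={B,D,E,F} → run B
t=5: ready={B,D,E,F} → run B
t=6: ready={D,E,F,G} → run G
t=7: ready={D,E,F,G} → run G
t=8: ready={D,E,F,G} → run G
t=9: ready={D,E,F,G,H} → run G
t=10: ready={D,E,F,G,H} → run G
t=11: ready={D,E,F,H} → run H
t=12: ready={D,E,F,H} → run H
t=13: ready={D,E,F,H} → run H
t=14: ready={D,E,F,H} → run H
t=15: ready={D,E,F,H} → run H
t=16: ready={D,E,F,H} → run H
t=17: ready={D,E,F,H} → run H
t=18: ready={D,E,F} → run F
t=19: ready={D,E,F} → run F
t=20: ready={D,E} → run D
t=21: ready={D,E} → run D
t=22: ready={E} → run E
t=23: ready={E} → run E
t=24: ready={E} → run E
t=25: ready={E} → run E
t=26: ready={E} → run E
t=27: (idle)
t=28: (idle)
t=29: (idle)
t=30: (idle)
t=31: (idle)
t=32: (idle)
t=33: (idle)
t=34: (idle)
t=35: (idle)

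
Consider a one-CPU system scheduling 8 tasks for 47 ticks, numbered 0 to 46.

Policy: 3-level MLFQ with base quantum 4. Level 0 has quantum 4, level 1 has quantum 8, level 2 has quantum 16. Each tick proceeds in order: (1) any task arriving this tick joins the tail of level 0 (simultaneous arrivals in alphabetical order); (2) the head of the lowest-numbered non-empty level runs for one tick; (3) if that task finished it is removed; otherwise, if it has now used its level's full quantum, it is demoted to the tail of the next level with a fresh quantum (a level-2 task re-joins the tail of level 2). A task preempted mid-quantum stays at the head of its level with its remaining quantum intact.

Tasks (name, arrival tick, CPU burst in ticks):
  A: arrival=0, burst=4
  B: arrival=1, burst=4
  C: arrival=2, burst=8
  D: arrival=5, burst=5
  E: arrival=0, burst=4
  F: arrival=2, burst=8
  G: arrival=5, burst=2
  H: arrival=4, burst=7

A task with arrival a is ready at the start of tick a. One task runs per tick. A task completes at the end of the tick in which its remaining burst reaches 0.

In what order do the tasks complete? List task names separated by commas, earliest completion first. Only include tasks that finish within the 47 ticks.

completion order = A, E, B, G, C, F, H, D

t=0: L0/L1/L2 = AE/-/- → run A
t=1: L0/L1/L2 = AEB/-/- → run A
t=2: L0/L1/L2 = AEBCF/-/- → run A
t=3: L0/L1/L2 = AEBCF/-/- → run A
t=4: L0/L1/L2 = EBCFH/-/- → run E
t=5: L0/L1/L2 = EBCFHDG/-/- → run E
t=6: L0/L1/L2 = EBCFHDG/-/- → run E
t=7: L0/L1/L2 = EBCFHDG/-/- → run E
t=8: L0/L1/L2 = BCFHDG/-/- → run B
t=9: L0/L1/L2 = BCFHDG/-/- → run B
t=10: L0/L1/L2 = BCFHDG/-/- → run B
t=11: L0/L1/L2 = BCFHDG/-/- → run B
t=12: L0/L1/L2 = CFHDG/-/- → run C
t=13: L0/L1/L2 = CFHDG/-/- → run C
t=14: L0/L1/L2 = CFHDG/-/- → run C
t=15: L0/L1/L2 = CFHDG/-/- → run C
t=16: L0/L1/L2 = FHDG/C/- → run F
t=17: L0/L1/L2 = FHDG/C/- → run F
t=18: L0/L1/L2 = FHDG/C/- → run F
t=19: L0/L1/L2 = FHDG/C/- → run F
t=20: L0/L1/L2 = HDG/CF/- → run H
t=21: L0/L1/L2 = HDG/CF/- → run H
t=22: L0/L1/L2 = HDG/CF/- → run H
t=23: L0/L1/L2 = HDG/CF/- → run H
t=24: L0/L1/L2 = DG/CFH/- → run D
t=25: L0/L1/L2 = DG/CFH/- → run D
t=26: L0/L1/L2 = DG/CFH/- → run D
t=27: L0/L1/L2 = DG/CFH/- → run D
t=28: L0/L1/L2 = G/CFHD/- → run G
t=29: L0/L1/L2 = G/CFHD/- → run G
t=30: L0/L1/L2 = -/CFHD/- → run C
t=31: L0/L1/L2 = -/CFHD/- → run C
t=32: L0/L1/L2 = -/CFHD/- → run C
t=33: L0/L1/L2 = -/CFHD/- → run C
t=34: L0/L1/L2 = -/FHD/- → run F
t=35: L0/L1/L2 = -/FHD/- → run F
t=36: L0/L1/L2 = -/FHD/- → run F
t=37: L0/L1/L2 = -/FHD/- → run F
t=38: L0/L1/L2 = -/HD/- → run H
t=39: L0/L1/L2 = -/HD/- → run H
t=40: L0/L1/L2 = -/HD/- → run H
t=41: L0/L1/L2 = -/D/- → run D
t=42: (idle)
t=43: (idle)
t=44: (idle)
t=45: (idle)
t=46: (idle)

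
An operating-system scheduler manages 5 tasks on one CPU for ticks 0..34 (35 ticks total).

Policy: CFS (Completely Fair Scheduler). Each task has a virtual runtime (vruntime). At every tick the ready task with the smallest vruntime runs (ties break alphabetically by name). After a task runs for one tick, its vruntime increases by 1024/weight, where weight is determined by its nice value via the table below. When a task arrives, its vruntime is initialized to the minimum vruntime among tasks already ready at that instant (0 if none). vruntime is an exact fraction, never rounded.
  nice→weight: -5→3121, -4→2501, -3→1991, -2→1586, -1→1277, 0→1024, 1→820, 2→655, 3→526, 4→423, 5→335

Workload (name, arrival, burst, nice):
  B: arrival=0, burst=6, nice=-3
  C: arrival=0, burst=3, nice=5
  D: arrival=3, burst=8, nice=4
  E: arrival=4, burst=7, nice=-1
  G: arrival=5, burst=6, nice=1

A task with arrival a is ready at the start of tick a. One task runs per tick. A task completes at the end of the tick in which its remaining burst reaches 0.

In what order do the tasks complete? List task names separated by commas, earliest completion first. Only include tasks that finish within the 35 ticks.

t=0: vr[B=0 C=0] → run B
t=1: vr[B=1024/1991 C=0] → run C
t=2: vr[B=1024/1991 C=1024/335] → run B
t=3: vr[B=2048/1991 C=1024/335 D=2048/1991] → run B
t=4: vr[B=3072/1991 C=1024/335 D=2048/1991 E=2048/1991] → run D
t=5: vr[B=3072/1991 C=1024/335 D=2905088/842193 E=2048/1991 G=2048/1991] → run E
t=6: vr[B=3072/1991 C=1024/335 D=2905088/842193 E=4654080/2542507 G=2048/1991] → run G
t=7: vr[B=3072/1991 C=1024/335 D=2905088/842193 E=4654080/2542507 G=929536/408155] → run B
t=8: vr[B=4096/1991 C=1024/335 D=2905088/842193 E=4654080/2542507 G=929536/408155] → run E
t=9: vr[B=4096/1991 C=1024/335 D=2905088/842193 E=6692864/2542507 G=929536/408155] → run B
t=10: vr[B=5120/1991 C=1024/335 D=2905088/842193 E=6692864/2542507 G=929536/408155] → run G
t=11: vr[B=5120/1991 C=1024/335 D=2905088/842193 E=6692864/2542507 G=1439232/408155] → run B
t=12: vr[C=1024/335 D=2905088/842193 E=6692864/2542507 G=1439232/408155] → run E
t=13: vr[C=1024/335 D=2905088/842193 E=8731648/2542507 G=1439232/408155] → run C
t=14: vr[C=2048/335 D=2905088/842193 E=8731648/2542507 G=1439232/408155] → run E
t=15: vr[C=2048/335 D=2905088/842193 E=10770432/2542507 G=1439232/408155] → run D
t=16: vr[C=2048/335 D=4943872/842193 E=10770432/2542507 G=1439232/408155] → run G
t=17: vr[C=2048/335 D=4943872/842193 E=10770432/2542507 G=1948928/408155] → run E
t=18: vr[C=2048/335 D=4943872/842193 E=12809216/2542507 G=1948928/408155] → run G
t=19: vr[C=2048/335 D=4943872/842193 E=12809216/2542507 G=2458624/408155] → run E
t=20: vr[C=2048/335 D=4943872/842193 E=14848000/2542507 G=2458624/408155] → run E
t=21: vr[C=2048/335 D=4943872/842193 G=2458624/408155] → run D
t=22: vr[C=2048/335 D=2327552/280731 G=2458624/408155] → run G
t=23: vr[C=2048/335 D=2327552/280731 G=593664/81631] → run C
t=24: vr[D=2327552/280731 G=593664/81631] → run G
t=25: vr[D=2327552/280731] → run D
t=26: vr[D=9021440/842193] → run D
t=27: vr[D=11060224/842193] → run D
t=28: vr[D=4366336/280731] → run D
t=29: vr[D=15137792/842193] → run D
t=30: (idle)
t=31: (idle)
t=32: (idle)
t=33: (idle)
t=34: (idle)

completion order = B, E, C, G, D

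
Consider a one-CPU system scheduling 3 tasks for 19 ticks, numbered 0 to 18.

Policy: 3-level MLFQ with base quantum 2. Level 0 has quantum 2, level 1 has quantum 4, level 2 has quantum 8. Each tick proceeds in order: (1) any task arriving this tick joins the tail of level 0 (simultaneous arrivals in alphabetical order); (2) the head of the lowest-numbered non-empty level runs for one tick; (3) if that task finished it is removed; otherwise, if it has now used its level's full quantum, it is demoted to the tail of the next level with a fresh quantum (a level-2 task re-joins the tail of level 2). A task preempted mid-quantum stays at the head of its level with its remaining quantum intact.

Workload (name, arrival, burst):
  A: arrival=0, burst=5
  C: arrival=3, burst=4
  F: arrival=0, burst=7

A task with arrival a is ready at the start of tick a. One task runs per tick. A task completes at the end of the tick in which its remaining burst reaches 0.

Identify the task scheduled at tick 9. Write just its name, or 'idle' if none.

t=0: L0/L1/L2 = AF/-/- → run A
t=1: L0/L1/L2 = AF/-/- → run A
t=2: L0/L1/L2 = F/A/- → run F
t=3: L0/L1/L2 = FC/A/- → run F
t=4: L0/L1/L2 = C/AF/- → run C
t=5: L0/L1/L2 = C/AF/- → run C
t=6: L0/L1/L2 = -/AFC/- → run A
t=7: L0/L1/L2 = -/AFC/- → run A
t=8: L0/L1/L2 = -/AFC/- → run A
t=9: L0/L1/L2 = -/FC/- → run F
t=10: L0/L1/L2 = -/FC/- → run F
t=11: L0/L1/L2 = -/FC/- → run F
t=12: L0/L1/L2 = -/FC/- → run F
t=13: L0/L1/L2 = -/C/F → run C
t=14: L0/L1/L2 = -/C/F → run C
t=15: L0/L1/L2 = -/-/F → run F
t=16: (idle)
t=17: (idle)
t=18: (idle)

running at tick 9 = F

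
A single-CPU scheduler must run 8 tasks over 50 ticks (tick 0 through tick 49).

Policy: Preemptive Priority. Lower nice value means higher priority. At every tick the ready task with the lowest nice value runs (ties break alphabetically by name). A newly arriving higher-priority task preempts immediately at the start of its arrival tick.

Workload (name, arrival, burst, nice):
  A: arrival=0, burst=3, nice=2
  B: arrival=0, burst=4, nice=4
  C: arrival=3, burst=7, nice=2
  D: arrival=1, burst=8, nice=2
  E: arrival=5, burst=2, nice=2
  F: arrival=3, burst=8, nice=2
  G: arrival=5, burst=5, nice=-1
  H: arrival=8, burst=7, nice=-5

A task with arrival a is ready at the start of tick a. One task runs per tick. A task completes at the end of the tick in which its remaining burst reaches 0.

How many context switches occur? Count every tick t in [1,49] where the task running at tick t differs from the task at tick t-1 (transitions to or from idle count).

t=0: ready={A,B} → run A
t=1: ready={A,B,D} → run A
t=2: ready={A,B,D} → run A
t=3: ready={B,C,D,F} → run C
t=4: ready={B,C,D,F} → run C
t=5: ready={B,C,D,E,F,G} → run G
t=6: ready={B,C,D,E,F,G} → run G
t=7: ready={B,C,D,E,F,G} → run G
t=8: ready={B,C,D,E,F,G,H} → run H
t=9: ready={B,C,D,E,F,G,H} → run H
t=10: ready={B,C,D,E,F,G,H} → run H
t=11: ready={B,C,D,E,F,G,H} → run H
t=12: ready={B,C,D,E,F,G,H} → run H
t=13: ready={B,C,D,E,F,G,H} → run H
t=14: ready={B,C,D,E,F,G,H} → run H
t=15: ready={B,C,D,E,F,G} → run G
t=16: ready={B,C,D,E,F,G} → run G
t=17: ready={B,C,D,E,F} → run C
t=18: ready={B,C,D,E,F} → run C
t=19: ready={B,C,D,E,F} → run C
t=20: ready={B,C,D,E,F} → run C
t=21: ready={B,C,D,E,F} → run C
t=22: ready={B,D,E,F} → run D
t=23: ready={B,D,E,F} → run D
t=24: ready={B,D,E,F} → run D
t=25: ready={B,D,E,F} → run D
t=26: ready={B,D,E,F} → run D
t=27: ready={B,D,E,F} → run D
t=28: ready={B,D,E,F} → run D
t=29: ready={B,D,E,F} → run D
t=30: ready={B,E,F} → run E
t=31: ready={B,E,F} → run E
t=32: ready={B,F} → run F
t=33: ready={B,F} → run F
t=34: ready={B,F} → run F
t=35: ready={B,F} → run F
t=36: ready={B,F} → run F
t=37: ready={B,F} → run F
t=38: ready={B,F} → run F
t=39: ready={B,F} → run F
t=40: ready={B} → run B
t=41: ready={B} → run B
t=42: ready={B} → run B
t=43: ready={B} → run B
t=44: (idle)
t=45: (idle)
t=46: (idle)
t=47: (idle)
t=48: (idle)
t=49: (idle)

context switches = 10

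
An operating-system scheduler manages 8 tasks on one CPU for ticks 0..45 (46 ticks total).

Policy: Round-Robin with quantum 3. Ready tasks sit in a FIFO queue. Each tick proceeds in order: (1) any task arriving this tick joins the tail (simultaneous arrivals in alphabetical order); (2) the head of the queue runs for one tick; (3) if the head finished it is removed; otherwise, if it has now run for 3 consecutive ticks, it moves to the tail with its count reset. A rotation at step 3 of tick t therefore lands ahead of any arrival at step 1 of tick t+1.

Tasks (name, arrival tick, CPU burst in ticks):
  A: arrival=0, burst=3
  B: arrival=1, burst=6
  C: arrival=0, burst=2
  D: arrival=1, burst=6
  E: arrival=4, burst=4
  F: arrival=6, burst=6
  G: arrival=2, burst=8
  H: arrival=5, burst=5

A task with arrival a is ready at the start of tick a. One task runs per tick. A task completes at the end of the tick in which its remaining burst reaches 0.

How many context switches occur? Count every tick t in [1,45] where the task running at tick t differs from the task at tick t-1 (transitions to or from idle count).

context switches = 15

t=0: queue=[A,C] q_used=0 → run A
t=1: queue=[A,C,B,D] q_used=1 → run A
t=2: queue=[A,C,B,D,G] q_used=2 → run A
t=3: queue=[C,B,D,G] q_used=0 → run C
t=4: queue=[C,B,D,G,E] q_used=1 → run C
t=5: queue=[B,D,G,E,H] q_used=0 → run B
t=6: queue=[B,D,G,E,H,F] q_used=1 → run B
t=7: queue=[B,D,G,E,H,F] q_used=2 → run B
t=8: queue=[D,G,E,H,F,B] q_used=0 → run D
t=9: queue=[D,G,E,H,F,B] q_used=1 → run D
t=10: queue=[D,G,E,H,F,B] q_used=2 → run D
t=11: queue=[G,E,H,F,B,D] q_used=0 → run G
t=12: queue=[G,E,H,F,B,D] q_used=1 → run G
t=13: queue=[G,E,H,F,B,D] q_used=2 → run G
t=14: queue=[E,H,F,B,D,G] q_used=0 → run E
t=15: queue=[E,H,F,B,D,G] q_used=1 → run E
t=16: queue=[E,H,F,B,D,G] q_used=2 → run E
t=17: queue=[H,F,B,D,G,E] q_used=0 → run H
t=18: queue=[H,F,B,D,G,E] q_used=1 → run H
t=19: queue=[H,F,B,D,G,E] q_used=2 → run H
t=20: queue=[F,B,D,G,E,H] q_used=0 → run F
t=21: queue=[F,B,D,G,E,H] q_used=1 → run F
t=22: queue=[F,B,D,G,E,H] q_used=2 → run F
t=23: queue=[B,D,G,E,H,F] q_used=0 → run B
t=24: queue=[B,D,G,E,H,F] q_used=1 → run B
t=25: queue=[B,D,G,E,H,F] q_used=2 → run B
t=26: queue=[D,G,E,H,F] q_used=0 → run D
t=27: queue=[D,G,E,H,F] q_used=1 → run D
t=28: queue=[D,G,E,H,F] q_used=2 → run D
t=29: queue=[G,E,H,F] q_used=0 → run G
t=30: queue=[G,E,H,F] q_used=1 → run G
t=31: queue=[G,E,H,F] q_used=2 → run G
t=32: queue=[E,H,F,G] q_used=0 → run E
t=33: queue=[H,F,G] q_used=0 → run H
t=34: queue=[H,F,G] q_used=1 → run H
t=35: queue=[F,G] q_used=0 → run F
t=36: queue=[F,G] q_used=1 → run F
t=37: queue=[F,G] q_used=2 → run F
t=38: queue=[G] q_used=0 → run G
t=39: queue=[G] q_used=1 → run G
t=40: (idle)
t=41: (idle)
t=42: (idle)
t=43: (idle)
t=44: (idle)
t=45: (idle)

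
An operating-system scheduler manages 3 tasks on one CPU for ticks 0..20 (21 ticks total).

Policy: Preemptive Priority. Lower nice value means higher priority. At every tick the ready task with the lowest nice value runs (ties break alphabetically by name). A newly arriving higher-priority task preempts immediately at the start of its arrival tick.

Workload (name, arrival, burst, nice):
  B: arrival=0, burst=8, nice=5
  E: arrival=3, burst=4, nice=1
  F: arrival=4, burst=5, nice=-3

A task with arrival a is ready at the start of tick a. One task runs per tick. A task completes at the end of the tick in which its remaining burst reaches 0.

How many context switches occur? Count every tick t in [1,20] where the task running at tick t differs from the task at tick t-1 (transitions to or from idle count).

t=0: ready={B} → run B
t=1: ready={B} → run B
t=2: ready={B} → run B
t=3: ready={B,E} → run E
t=4: ready={B,E,F} → run F
t=5: ready={B,E,F} → run F
t=6: ready={B,E,F} → run F
t=7: ready={B,E,F} → run F
t=8: ready={B,E,F} → run F
t=9: ready={B,E} → run E
t=10: ready={B,E} → run E
t=11: ready={B,E} → run E
t=12: ready={B} → run B
t=13: ready={B} → run B
t=14: ready={B} → run B
t=15: ready={B} → run B
t=16: ready={B} → run B
t=17: (idle)
t=18: (idle)
t=19: (idle)
t=20: (idle)

context switches = 5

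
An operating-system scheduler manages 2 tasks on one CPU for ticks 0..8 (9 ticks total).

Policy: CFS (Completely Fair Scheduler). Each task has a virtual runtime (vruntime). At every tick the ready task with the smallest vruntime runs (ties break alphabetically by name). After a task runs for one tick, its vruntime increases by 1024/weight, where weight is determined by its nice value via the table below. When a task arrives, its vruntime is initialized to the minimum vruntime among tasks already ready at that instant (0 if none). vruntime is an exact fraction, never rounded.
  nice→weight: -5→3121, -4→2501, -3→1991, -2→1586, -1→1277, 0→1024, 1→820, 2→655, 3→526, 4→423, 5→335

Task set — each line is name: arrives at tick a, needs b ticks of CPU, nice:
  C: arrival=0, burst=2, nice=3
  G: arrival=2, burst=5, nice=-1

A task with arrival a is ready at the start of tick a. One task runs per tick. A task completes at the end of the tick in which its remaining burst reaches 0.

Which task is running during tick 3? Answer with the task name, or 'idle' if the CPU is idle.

running at tick 3 = G

t=0: vr[C=0] → run C
t=1: vr[C=512/263] → run C
t=2: vr[G=0] → run G
t=3: vr[G=1024/1277] → run G
t=4: vr[G=2048/1277] → run G
t=5: vr[G=3072/1277] → run G
t=6: vr[G=4096/1277] → run G
t=7: (idle)
t=8: (idle)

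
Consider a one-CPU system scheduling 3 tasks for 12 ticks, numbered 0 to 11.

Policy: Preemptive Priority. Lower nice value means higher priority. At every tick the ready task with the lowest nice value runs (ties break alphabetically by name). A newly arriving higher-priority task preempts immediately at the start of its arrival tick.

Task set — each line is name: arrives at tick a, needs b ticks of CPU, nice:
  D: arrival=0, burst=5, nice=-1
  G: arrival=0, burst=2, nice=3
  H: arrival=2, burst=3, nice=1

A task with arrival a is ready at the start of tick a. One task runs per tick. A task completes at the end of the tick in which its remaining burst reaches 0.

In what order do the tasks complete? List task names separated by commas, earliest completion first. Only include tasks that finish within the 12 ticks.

t=0: ready={D,G} → run D
t=1: ready={D,G} → run D
t=2: ready={D,G,H} → run D
t=3: ready={D,G,H} → run D
t=4: ready={D,G,H} → run D
t=5: ready={G,H} → run H
t=6: ready={G,H} → run H
t=7: ready={G,H} → run H
t=8: ready={G} → run G
t=9: ready={G} → run G
t=10: (idle)
t=11: (idle)

completion order = D, H, G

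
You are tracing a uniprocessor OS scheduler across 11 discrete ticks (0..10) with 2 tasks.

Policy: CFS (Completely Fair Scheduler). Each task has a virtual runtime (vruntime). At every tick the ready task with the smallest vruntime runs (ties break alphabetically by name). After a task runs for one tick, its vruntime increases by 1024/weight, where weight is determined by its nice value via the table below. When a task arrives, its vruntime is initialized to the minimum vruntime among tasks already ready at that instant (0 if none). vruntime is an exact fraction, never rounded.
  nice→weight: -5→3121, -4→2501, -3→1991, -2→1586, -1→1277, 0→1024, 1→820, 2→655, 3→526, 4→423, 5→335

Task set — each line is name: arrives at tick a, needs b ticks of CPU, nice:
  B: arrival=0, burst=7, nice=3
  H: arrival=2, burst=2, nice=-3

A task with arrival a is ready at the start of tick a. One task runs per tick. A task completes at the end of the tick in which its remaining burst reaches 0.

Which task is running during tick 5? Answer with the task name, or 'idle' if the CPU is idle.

running at tick 5 = B

t=0: vr[B=0] → run B
t=1: vr[B=512/263] → run B
t=2: vr[B=1024/263 H=1024/263] → run B
t=3: vr[B=1536/263 H=1024/263] → run H
t=4: vr[B=1536/263 H=2308096/523633] → run H
t=5: vr[B=1536/263] → run B
t=6: vr[B=2048/263] → run B
t=7: vr[B=2560/263] → run B
t=8: vr[B=3072/263] → run B
t=9: (idle)
t=10: (idle)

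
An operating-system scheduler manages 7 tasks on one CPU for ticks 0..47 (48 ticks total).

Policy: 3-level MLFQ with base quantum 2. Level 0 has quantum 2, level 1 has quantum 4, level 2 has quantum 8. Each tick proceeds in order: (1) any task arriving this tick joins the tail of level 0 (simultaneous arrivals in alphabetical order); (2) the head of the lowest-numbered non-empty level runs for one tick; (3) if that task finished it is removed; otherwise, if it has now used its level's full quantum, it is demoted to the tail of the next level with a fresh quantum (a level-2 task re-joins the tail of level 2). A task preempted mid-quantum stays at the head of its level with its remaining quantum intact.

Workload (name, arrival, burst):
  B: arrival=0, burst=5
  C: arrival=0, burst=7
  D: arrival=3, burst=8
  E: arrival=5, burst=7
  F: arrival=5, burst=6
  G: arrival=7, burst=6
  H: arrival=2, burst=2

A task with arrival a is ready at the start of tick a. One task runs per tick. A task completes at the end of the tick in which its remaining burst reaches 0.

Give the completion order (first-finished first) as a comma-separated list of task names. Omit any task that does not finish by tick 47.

t=0: L0/L1/L2 = BC/-/- → run B
t=1: L0/L1/L2 = BC/-/- → run B
t=2: L0/L1/L2 = CH/B/- → run C
t=3: L0/L1/L2 = CHD/B/- → run C
t=4: L0/L1/L2 = HD/BC/- → run H
t=5: L0/L1/L2 = HDEF/BC/- → run H
t=6: L0/L1/L2 = DEF/BC/- → run D
t=7: L0/L1/L2 = DEFG/BC/- → run D
t=8: L0/L1/L2 = EFG/BCD/- → run E
t=9: L0/L1/L2 = EFG/BCD/- → run E
t=10: L0/L1/L2 = FG/BCDE/- → run F
t=11: L0/L1/L2 = FG/BCDE/- → run F
t=12: L0/L1/L2 = G/BCDEF/- → run G
t=13: L0/L1/L2 = G/BCDEF/- → run G
t=14: L0/L1/L2 = -/BCDEFG/- → run B
t=15: L0/L1/L2 = -/BCDEFG/- → run B
t=16: L0/L1/L2 = -/BCDEFG/- → run B
t=17: L0/L1/L2 = -/CDEFG/- → run C
t=18: L0/L1/L2 = -/CDEFG/- → run C
t=19: L0/L1/L2 = -/CDEFG/- → run C
t=20: L0/L1/L2 = -/CDEFG/- → run C
t=21: L0/L1/L2 = -/DEFG/C → run D
t=22: L0/L1/L2 = -/DEFG/C → run D
t=23: L0/L1/L2 = -/DEFG/C → run D
t=24: L0/L1/L2 = -/DEFG/C → run D
t=25: L0/L1/L2 = -/EFG/CD → run E
t=26: L0/L1/L2 = -/EFG/CD → run E
t=27: L0/L1/L2 = -/EFG/CD → run E
t=28: L0/L1/L2 = -/EFG/CD → run E
t=29: L0/L1/L2 = -/FG/CDE → run F
t=30: L0/L1/L2 = -/FG/CDE → run F
t=31: L0/L1/L2 = -/FG/CDE → run F
t=32: L0/L1/L2 = -/FG/CDE → run F
t=33: L0/L1/L2 = -/G/CDE → run G
t=34: L0/L1/L2 = -/G/CDE → run G
t=35: L0/L1/L2 = -/G/CDE → run G
t=36: L0/L1/L2 = -/G/CDE → run G
t=37: L0/L1/L2 = -/-/CDE → run C
t=38: L0/L1/L2 = -/-/DE → run D
t=39: L0/L1/L2 = -/-/DE → run D
t=40: L0/L1/L2 = -/-/E → run E
t=41: (idle)
t=42: (idle)
t=43: (idle)
t=44: (idle)
t=45: (idle)
t=46: (idle)
t=47: (idle)

completion order = H, B, F, G, C, D, E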